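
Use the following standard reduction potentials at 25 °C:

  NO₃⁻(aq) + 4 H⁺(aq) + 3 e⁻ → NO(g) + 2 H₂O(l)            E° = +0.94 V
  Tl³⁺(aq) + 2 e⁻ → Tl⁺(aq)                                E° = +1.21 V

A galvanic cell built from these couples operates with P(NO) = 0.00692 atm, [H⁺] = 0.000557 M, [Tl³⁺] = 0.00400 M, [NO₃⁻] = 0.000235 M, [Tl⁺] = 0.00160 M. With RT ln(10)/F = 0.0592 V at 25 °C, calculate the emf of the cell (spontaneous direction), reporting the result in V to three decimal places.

Tl³⁺/Tl⁺ is the cathode (higher E°), NO₃⁻/NO the anode: E°cell = +1.21 − (+0.94) = +0.27 V, n = 6.
Overall: 3 Tl³⁺(aq) + 2 NO(g) + 4 H₂O(l) → 3 Tl⁺(aq) + 2 NO₃⁻(aq) + 8 H⁺(aq)
Q = [Tl⁺]^3·[NO₃⁻]^2·[H⁺]^8 / ([Tl³⁺]^3·P(NO)^2); log Q = -30.165.
E = E° − (0.0592/n) log Q = +0.27 − (0.0592/6)(-30.165) = +0.568 V.

+0.568 V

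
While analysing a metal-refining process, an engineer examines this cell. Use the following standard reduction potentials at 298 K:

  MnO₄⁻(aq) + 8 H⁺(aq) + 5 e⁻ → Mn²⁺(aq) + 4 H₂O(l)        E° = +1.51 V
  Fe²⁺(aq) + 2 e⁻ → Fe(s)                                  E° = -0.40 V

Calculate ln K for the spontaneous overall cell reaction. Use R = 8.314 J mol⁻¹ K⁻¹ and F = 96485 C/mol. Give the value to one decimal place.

743.8

Cathode: MnO₄⁻/Mn²⁺; anode: Fe²⁺/Fe. E°cell = (+1.51) − (-0.40) = +1.91 V, with n = 10.
ΔG° = −nFE° = −RT ln K, so ln K = nFE°/(RT) = (10)(96485)(+1.91) / ((8.314)(298)) = 743.818.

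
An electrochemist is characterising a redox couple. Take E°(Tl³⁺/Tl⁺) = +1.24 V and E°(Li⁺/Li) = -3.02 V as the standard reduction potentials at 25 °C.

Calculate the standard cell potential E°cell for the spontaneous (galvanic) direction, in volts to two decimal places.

+4.26 V

The Tl³⁺/Tl⁺ couple has the higher reduction potential, so it is the cathode; Li⁺/Li is oxidised at the anode.
E°cell = E°(cathode) − E°(anode) = (+1.24) − (-3.02) = +4.26 V.
Since E°cell > 0, the reaction is spontaneous under standard conditions.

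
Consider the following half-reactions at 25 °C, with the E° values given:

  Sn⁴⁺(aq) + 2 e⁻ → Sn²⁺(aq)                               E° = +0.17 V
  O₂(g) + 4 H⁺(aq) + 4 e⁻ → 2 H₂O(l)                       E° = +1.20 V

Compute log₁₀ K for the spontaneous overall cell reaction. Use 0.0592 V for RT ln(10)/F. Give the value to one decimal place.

69.6

Cathode: O₂/H₂O; anode: Sn⁴⁺/Sn²⁺. E°cell = +1.03 V, n = 4.
log K = nE°cell / 0.0592 = (4)(+1.03) / 0.0592 = 69.6.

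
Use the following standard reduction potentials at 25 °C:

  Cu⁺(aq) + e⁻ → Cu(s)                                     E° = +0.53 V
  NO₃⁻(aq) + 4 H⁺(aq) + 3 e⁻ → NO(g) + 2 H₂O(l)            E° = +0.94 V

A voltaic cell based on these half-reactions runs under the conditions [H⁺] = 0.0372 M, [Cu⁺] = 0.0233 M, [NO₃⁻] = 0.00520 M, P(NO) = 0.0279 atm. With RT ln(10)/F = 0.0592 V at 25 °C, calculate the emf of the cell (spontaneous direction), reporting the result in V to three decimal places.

NO₃⁻/NO is the cathode (higher E°), Cu⁺/Cu the anode: E°cell = +0.94 − (+0.53) = +0.41 V, n = 3.
Overall: NO₃⁻(aq) + 4 H⁺(aq) + 3 Cu(s) → NO(g) + 2 H₂O(l) + 3 Cu⁺(aq)
Q = P(NO)·[Cu⁺]^3 / ([NO₃⁻]·[H⁺]^4); log Q = 1.549.
E = E° − (0.0592/n) log Q = +0.41 − (0.0592/3)(1.549) = +0.379 V.

+0.379 V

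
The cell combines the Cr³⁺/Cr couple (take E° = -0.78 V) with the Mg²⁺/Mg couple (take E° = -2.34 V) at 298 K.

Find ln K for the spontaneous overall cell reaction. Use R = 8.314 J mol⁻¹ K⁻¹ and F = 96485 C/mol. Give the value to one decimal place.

364.5

Cathode: Cr³⁺/Cr; anode: Mg²⁺/Mg. E°cell = (-0.78) − (-2.34) = +1.56 V, with n = 6.
ΔG° = −nFE° = −RT ln K, so ln K = nFE°/(RT) = (6)(96485)(+1.56) / ((8.314)(298)) = 364.510.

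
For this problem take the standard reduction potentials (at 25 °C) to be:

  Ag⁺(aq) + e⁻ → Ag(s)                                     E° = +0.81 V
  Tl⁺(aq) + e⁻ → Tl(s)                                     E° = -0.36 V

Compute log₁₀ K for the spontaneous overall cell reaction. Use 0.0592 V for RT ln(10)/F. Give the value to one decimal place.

Cathode: Ag⁺/Ag; anode: Tl⁺/Tl. E°cell = +1.17 V, n = 1.
log K = nE°cell / 0.0592 = (1)(+1.17) / 0.0592 = 19.8.

19.8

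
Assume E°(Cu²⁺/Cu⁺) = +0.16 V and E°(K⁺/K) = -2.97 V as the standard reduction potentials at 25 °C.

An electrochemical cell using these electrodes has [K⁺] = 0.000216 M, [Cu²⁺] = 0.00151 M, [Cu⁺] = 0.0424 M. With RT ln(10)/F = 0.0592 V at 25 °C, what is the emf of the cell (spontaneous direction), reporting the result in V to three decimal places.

+3.261 V

Cu²⁺/Cu⁺ is the cathode (higher E°), K⁺/K the anode: E°cell = +0.16 − (-2.97) = +3.13 V, n = 1.
Overall: Cu²⁺(aq) + K(s) → Cu⁺(aq) + K⁺(aq)
Q = [Cu⁺]·[K⁺] / ([Cu²⁺]); log Q = -2.217.
E = E° − (0.0592/n) log Q = +3.13 − (0.0592/1)(-2.217) = +3.261 V.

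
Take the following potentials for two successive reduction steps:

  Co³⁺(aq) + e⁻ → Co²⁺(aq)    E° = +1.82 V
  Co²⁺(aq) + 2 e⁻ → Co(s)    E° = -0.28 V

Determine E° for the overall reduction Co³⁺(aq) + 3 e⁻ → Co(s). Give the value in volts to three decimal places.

Standard free energies of sequential steps add: ΔG°₃ = ΔG°₁ + ΔG°₂, so n₃E°₃ = n₁E°₁ + n₂E°₂.
E°₃ = (1×+1.82 + 2×-0.28) / 3 = (+1.260) / 3 = +0.420 V.

+0.420 V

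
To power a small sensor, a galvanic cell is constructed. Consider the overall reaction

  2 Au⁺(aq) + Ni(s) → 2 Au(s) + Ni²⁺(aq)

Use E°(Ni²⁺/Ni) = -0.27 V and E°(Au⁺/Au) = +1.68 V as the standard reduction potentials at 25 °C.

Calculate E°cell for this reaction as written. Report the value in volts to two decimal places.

The Au⁺/Au couple has the higher reduction potential, so it is the cathode; Ni²⁺/Ni is oxidised at the anode.
E°cell = E°(cathode) − E°(anode) = (+1.68) − (-0.27) = +1.95 V.

+1.95 V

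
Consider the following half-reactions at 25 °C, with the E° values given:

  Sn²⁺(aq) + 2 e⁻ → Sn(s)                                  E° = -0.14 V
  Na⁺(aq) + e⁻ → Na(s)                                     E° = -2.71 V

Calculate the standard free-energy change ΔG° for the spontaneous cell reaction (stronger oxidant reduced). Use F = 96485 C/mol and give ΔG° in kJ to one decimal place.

-495.9 kJ

Sn²⁺/Sn (E° = -0.14 V) is the cathode; Na⁺/Na (E° = -2.71 V) is the anode, so E°cell = +2.57 V.
Balancing electrons gives n = 2 (lcm of 2 and 1).
ΔG° = −nFE° = −(2)(96485)(+2.57) = -495,933 J = -495.9 kJ.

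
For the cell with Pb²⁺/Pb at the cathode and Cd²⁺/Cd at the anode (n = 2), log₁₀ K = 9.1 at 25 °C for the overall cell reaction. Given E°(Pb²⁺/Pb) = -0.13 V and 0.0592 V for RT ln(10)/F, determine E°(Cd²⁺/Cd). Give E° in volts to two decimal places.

E°cell = (0.0592/n)·log K = (0.0592/2)(9.1) = +0.269 V.
Since Pb²⁺/Pb is the cathode and Cd²⁺/Cd the anode, E°cell = E°(Pb²⁺/Pb) − E°(Cd²⁺/Cd).
So E°(Cd²⁺/Cd) = E°(Pb²⁺/Pb) − E°cell = (-0.13) − (+0.269) = -0.40 V.

-0.40 V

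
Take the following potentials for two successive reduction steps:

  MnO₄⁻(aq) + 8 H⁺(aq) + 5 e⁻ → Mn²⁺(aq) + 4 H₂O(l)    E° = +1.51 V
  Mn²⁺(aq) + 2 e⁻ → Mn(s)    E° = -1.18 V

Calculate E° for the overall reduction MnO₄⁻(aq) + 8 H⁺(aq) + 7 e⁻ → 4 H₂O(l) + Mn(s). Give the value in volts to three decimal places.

Standard free energies of sequential steps add: ΔG°₃ = ΔG°₁ + ΔG°₂, so n₃E°₃ = n₁E°₁ + n₂E°₂.
E°₃ = (5×+1.51 + 2×-1.18) / 7 = (+5.190) / 7 = +0.741 V.

+0.741 V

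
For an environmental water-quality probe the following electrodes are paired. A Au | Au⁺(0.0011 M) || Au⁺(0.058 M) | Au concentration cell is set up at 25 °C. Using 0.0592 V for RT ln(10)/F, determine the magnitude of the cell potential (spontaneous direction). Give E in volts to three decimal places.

For a concentration cell E°cell = 0. The 0.058 M side is the cathode (reduction is favoured where [Au⁺] is higher).
With n = 1, E = −(0.0592/1) log([Au⁺]ₐₙ/[Au⁺]꜀ₐₜ) = −(0.0592/1) log(0.0011/0.058) = −(0.0592/1)(-1.722) = +0.102 V.

+0.102 V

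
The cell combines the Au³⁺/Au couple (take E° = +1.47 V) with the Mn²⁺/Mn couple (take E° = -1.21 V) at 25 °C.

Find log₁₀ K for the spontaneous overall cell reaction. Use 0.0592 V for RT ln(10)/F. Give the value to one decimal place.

271.6

Cathode: Au³⁺/Au; anode: Mn²⁺/Mn. E°cell = +2.68 V, n = 6.
log K = nE°cell / 0.0592 = (6)(+2.68) / 0.0592 = 271.6.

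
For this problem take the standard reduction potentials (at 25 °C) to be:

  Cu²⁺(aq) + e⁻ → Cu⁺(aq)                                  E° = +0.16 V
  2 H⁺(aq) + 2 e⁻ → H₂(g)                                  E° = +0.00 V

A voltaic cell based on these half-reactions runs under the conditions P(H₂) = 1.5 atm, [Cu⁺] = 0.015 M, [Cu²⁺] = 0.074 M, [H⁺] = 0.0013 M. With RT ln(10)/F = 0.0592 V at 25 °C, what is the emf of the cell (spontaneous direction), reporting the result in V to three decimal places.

Cu²⁺/Cu⁺ is the cathode (higher E°), H⁺/H₂ the anode: E°cell = +0.16 − (+0.00) = +0.16 V, n = 2.
Overall: 2 Cu²⁺(aq) + H₂(g) → 2 Cu⁺(aq) + 2 H⁺(aq)
Q = [Cu⁺]^2·[H⁺]^2 / ([Cu²⁺]^2·P(H₂)); log Q = -7.334.
E = E° − (0.0592/n) log Q = +0.16 − (0.0592/2)(-7.334) = +0.377 V.

+0.377 V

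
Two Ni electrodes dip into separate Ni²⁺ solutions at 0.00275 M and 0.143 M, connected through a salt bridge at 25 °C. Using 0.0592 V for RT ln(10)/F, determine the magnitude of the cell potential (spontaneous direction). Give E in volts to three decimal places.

+0.051 V

For a concentration cell E°cell = 0. The 0.143 M side is the cathode (reduction is favoured where [Ni²⁺] is higher).
With n = 2, E = −(0.0592/2) log([Ni²⁺]ₐₙ/[Ni²⁺]꜀ₐₜ) = −(0.0592/2) log(0.00275/0.143) = −(0.0592/2)(-1.716) = +0.051 V.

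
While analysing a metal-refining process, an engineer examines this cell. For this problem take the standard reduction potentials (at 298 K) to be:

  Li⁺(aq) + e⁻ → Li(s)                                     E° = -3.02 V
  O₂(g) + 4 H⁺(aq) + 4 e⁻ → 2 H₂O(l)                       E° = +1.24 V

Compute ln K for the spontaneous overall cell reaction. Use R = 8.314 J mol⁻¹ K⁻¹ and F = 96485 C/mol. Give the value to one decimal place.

Cathode: O₂/H₂O; anode: Li⁺/Li. E°cell = (+1.24) − (-3.02) = +4.26 V, with n = 4.
ΔG° = −nFE° = −RT ln K, so ln K = nFE°/(RT) = (4)(96485)(+4.26) / ((8.314)(298)) = 663.595.

663.6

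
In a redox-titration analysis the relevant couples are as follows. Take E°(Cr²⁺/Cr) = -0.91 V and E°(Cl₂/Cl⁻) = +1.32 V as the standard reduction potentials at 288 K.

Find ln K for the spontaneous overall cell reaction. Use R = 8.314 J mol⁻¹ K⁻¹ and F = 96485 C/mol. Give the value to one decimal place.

Cathode: Cl₂/Cl⁻; anode: Cr²⁺/Cr. E°cell = (+1.32) − (-0.91) = +2.23 V, with n = 2.
ΔG° = −nFE° = −RT ln K, so ln K = nFE°/(RT) = (2)(96485)(+2.23) / ((8.314)(288)) = 179.718.

179.7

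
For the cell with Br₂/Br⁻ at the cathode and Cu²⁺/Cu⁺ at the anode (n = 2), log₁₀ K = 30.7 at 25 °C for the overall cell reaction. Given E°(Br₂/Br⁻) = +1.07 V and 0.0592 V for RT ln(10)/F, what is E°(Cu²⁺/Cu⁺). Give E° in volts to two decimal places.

+0.16 V

E°cell = (0.0592/n)·log K = (0.0592/2)(30.7) = +0.909 V.
Since Br₂/Br⁻ is the cathode and Cu²⁺/Cu⁺ the anode, E°cell = E°(Br₂/Br⁻) − E°(Cu²⁺/Cu⁺).
So E°(Cu²⁺/Cu⁺) = E°(Br₂/Br⁻) − E°cell = (+1.07) − (+0.909) = +0.16 V.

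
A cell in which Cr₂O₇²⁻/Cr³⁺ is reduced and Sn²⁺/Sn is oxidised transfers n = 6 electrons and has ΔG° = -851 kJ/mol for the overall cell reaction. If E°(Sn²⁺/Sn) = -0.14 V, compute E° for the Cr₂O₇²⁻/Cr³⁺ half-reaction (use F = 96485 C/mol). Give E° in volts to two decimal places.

+1.33 V

E°cell = −ΔG°/(nF) = −(-851×10³)/((6)(96485)) = +1.470 V.
Since Cr₂O₇²⁻/Cr³⁺ is the cathode and Sn²⁺/Sn the anode, E°cell = E°(Cr₂O₇²⁻/Cr³⁺) − E°(Sn²⁺/Sn).
So E°(Cr₂O₇²⁻/Cr³⁺) = E°cell + E°(Sn²⁺/Sn) = +1.470 + (-0.14) = +1.33 V.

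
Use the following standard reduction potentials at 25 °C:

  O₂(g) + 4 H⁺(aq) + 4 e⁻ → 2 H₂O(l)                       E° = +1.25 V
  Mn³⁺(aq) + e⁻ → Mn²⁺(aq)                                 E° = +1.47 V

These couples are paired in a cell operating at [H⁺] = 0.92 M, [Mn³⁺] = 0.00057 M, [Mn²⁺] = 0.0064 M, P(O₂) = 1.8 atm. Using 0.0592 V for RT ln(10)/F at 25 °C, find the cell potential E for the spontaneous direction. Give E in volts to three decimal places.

+0.156 V

Mn³⁺/Mn²⁺ is the cathode (higher E°), O₂/H₂O the anode: E°cell = +1.47 − (+1.25) = +0.22 V, n = 4.
Overall: 4 Mn³⁺(aq) + 2 H₂O(l) → 4 Mn²⁺(aq) + O₂(g) + 4 H⁺(aq)
Q = [Mn²⁺]^4·P(O₂)·[H⁺]^4 / ([Mn³⁺]^4); log Q = 4.312.
E = E° − (0.0592/n) log Q = +0.22 − (0.0592/4)(4.312) = +0.156 V.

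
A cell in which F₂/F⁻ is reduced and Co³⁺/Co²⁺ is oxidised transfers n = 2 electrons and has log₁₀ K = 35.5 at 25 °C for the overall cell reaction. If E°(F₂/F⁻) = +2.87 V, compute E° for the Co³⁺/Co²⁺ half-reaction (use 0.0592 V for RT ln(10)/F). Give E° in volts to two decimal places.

+1.82 V

E°cell = (0.0592/n)·log K = (0.0592/2)(35.5) = +1.051 V.
Since F₂/F⁻ is the cathode and Co³⁺/Co²⁺ the anode, E°cell = E°(F₂/F⁻) − E°(Co³⁺/Co²⁺).
So E°(Co³⁺/Co²⁺) = E°(F₂/F⁻) − E°cell = (+2.87) − (+1.051) = +1.82 V.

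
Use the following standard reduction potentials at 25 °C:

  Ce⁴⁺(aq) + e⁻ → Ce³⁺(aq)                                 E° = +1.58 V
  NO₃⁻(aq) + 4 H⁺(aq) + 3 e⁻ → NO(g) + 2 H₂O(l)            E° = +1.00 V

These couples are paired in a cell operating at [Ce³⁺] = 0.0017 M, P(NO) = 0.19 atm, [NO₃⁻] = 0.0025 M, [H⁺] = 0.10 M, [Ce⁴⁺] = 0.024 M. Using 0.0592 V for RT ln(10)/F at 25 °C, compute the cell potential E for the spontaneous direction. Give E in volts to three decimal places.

+0.764 V

Ce⁴⁺/Ce³⁺ is the cathode (higher E°), NO₃⁻/NO the anode: E°cell = +1.58 − (+1.00) = +0.58 V, n = 3.
Overall: 3 Ce⁴⁺(aq) + NO(g) + 2 H₂O(l) → 3 Ce³⁺(aq) + NO₃⁻(aq) + 4 H⁺(aq)
Q = [Ce³⁺]^3·[NO₃⁻]·[H⁺]^4 / ([Ce⁴⁺]^3·P(NO)); log Q = -9.330.
E = E° − (0.0592/n) log Q = +0.58 − (0.0592/3)(-9.330) = +0.764 V.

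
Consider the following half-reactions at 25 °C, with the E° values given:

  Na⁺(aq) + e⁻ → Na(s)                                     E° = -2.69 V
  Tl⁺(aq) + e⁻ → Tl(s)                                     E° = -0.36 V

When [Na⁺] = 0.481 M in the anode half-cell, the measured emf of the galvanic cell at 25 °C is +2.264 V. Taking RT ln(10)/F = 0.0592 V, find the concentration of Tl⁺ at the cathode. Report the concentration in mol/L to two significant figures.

Tl⁺/Tl is the cathode, Na⁺/Na the anode: E°cell = +2.33 V, n = 1.
Overall reaction: Tl⁺(aq) + Na(s) → Tl(s) + Na⁺(aq); Q = [Na⁺]^1/[Tl⁺]^1.
From E = E° − (0.0592/n) log Q: log Q = (E° − E)·n/0.0592 = (+2.33 − (+2.264))·1/0.0592 = 1.1149.
So 1·log[Tl⁺] = 1·log(0.481) − log Q = -0.3179 − (1.1149) = -1.4328; [Tl⁺] = 10^(-1.4328) ≈ 0.037 M.

0.037 M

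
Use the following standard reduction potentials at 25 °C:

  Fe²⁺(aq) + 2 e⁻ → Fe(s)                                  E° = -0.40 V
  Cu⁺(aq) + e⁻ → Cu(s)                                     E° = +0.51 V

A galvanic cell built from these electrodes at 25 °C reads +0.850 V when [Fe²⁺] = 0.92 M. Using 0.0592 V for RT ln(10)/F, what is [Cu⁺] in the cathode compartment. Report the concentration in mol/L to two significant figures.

0.093 M

Cu⁺/Cu is the cathode, Fe²⁺/Fe the anode: E°cell = +0.91 V, n = 2.
Overall reaction: 2 Cu⁺(aq) + Fe(s) → 2 Cu(s) + Fe²⁺(aq); Q = [Fe²⁺]^1/[Cu⁺]^2.
From E = E° − (0.0592/n) log Q: log Q = (E° − E)·n/0.0592 = (+0.91 − (+0.850))·2/0.0592 = 2.0270.
So 2·log[Cu⁺] = 1·log(0.92) − log Q = -0.0362 − (2.0270) = -2.0632; log[Cu⁺] = -2.0632 / 2 = -1.0316; [Cu⁺] = 10^(-1.0316) ≈ 0.093 M.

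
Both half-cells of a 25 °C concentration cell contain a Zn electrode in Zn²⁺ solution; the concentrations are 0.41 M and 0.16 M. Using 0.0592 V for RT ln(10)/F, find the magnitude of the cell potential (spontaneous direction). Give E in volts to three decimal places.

+0.012 V

For a concentration cell E°cell = 0. The 0.41 M side is the cathode (reduction is favoured where [Zn²⁺] is higher).
With n = 2, E = −(0.0592/2) log([Zn²⁺]ₐₙ/[Zn²⁺]꜀ₐₜ) = −(0.0592/2) log(0.16/0.41) = −(0.0592/2)(-0.409) = +0.012 V.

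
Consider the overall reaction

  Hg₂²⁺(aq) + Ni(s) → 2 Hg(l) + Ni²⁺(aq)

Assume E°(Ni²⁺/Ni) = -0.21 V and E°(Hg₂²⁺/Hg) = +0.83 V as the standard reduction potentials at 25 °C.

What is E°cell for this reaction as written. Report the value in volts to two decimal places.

The Hg₂²⁺/Hg couple has the higher reduction potential, so it is the cathode; Ni²⁺/Ni is oxidised at the anode.
E°cell = E°(cathode) − E°(anode) = (+0.83) − (-0.21) = +1.04 V.

+1.04 V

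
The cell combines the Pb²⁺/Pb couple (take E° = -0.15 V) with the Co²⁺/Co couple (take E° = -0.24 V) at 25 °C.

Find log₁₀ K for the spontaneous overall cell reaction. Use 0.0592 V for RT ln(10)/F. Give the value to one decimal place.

Cathode: Pb²⁺/Pb; anode: Co²⁺/Co. E°cell = +0.09 V, n = 2.
log K = nE°cell / 0.0592 = (2)(+0.09) / 0.0592 = 3.0.

3.0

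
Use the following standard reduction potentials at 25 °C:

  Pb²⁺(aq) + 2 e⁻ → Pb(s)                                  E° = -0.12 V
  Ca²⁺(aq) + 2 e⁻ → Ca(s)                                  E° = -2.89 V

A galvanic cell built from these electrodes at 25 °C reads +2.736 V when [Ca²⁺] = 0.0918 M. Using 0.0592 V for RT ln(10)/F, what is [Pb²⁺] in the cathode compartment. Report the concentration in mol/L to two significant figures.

Pb²⁺/Pb is the cathode, Ca²⁺/Ca the anode: E°cell = +2.77 V, n = 2.
Overall reaction: Pb²⁺(aq) + Ca(s) → Pb(s) + Ca²⁺(aq); Q = [Ca²⁺]^1/[Pb²⁺]^1.
From E = E° − (0.0592/n) log Q: log Q = (E° − E)·n/0.0592 = (+2.77 − (+2.736))·2/0.0592 = 1.1486.
So 1·log[Pb²⁺] = 1·log(0.0918) − log Q = -1.0372 − (1.1486) = -2.1858; [Pb²⁺] = 10^(-2.1858) ≈ 0.0065 M.

0.0065 M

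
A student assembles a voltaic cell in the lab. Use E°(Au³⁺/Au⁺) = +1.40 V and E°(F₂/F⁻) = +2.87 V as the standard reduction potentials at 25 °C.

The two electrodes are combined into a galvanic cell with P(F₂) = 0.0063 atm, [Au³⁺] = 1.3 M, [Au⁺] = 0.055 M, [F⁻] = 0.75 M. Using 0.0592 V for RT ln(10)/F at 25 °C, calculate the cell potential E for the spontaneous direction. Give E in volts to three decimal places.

+1.372 V

F₂/F⁻ is the cathode (higher E°), Au³⁺/Au⁺ the anode: E°cell = +2.87 − (+1.40) = +1.47 V, n = 2.
Overall: F₂(g) + Au⁺(aq) → 2 F⁻(aq) + Au³⁺(aq)
Q = [F⁻]^2·[Au³⁺] / (P(F₂)·[Au⁺]); log Q = 3.324.
E = E° − (0.0592/n) log Q = +1.47 − (0.0592/2)(3.324) = +1.372 V.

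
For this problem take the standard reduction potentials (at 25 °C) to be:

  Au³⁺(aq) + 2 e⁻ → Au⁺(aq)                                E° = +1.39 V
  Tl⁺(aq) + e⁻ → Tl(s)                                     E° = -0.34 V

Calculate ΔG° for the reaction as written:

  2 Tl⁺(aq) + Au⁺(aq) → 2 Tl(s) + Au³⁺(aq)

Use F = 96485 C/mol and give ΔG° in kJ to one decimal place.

As written, Tl⁺/Tl is reduced (cathode) and Au³⁺/Au⁺ is oxidised (anode), so E°cell = (-0.34) − (+1.39) = -1.73 V.
Balancing electrons gives n = 2.
ΔG° = −nFE° = −(2)(96485)(-1.73) = 333,838 J = +333.8 kJ.

+333.8 kJ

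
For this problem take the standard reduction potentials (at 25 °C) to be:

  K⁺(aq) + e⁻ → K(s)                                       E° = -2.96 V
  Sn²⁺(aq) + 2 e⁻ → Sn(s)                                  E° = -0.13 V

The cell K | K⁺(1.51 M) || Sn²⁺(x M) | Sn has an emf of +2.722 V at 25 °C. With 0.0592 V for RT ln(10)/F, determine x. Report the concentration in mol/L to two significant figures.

Sn²⁺/Sn is the cathode, K⁺/K the anode: E°cell = +2.83 V, n = 2.
Overall reaction: Sn²⁺(aq) + 2 K(s) → Sn(s) + 2 K⁺(aq); Q = [K⁺]^2/[Sn²⁺]^1.
From E = E° − (0.0592/n) log Q: log Q = (E° − E)·n/0.0592 = (+2.83 − (+2.722))·2/0.0592 = 3.6486.
So 1·log[Sn²⁺] = 2·log(1.51) − log Q = 0.3580 − (3.6486) = -3.2906; [Sn²⁺] = 10^(-3.2906) ≈ 0.00051 M.

0.00051 M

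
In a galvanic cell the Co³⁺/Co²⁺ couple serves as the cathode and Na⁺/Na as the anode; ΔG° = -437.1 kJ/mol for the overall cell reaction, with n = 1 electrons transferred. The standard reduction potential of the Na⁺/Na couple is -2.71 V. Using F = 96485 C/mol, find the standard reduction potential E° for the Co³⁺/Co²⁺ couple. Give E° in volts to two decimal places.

E°cell = −ΔG°/(nF) = −(-437.1×10³)/((1)(96485)) = +4.530 V.
Since Co³⁺/Co²⁺ is the cathode and Na⁺/Na the anode, E°cell = E°(Co³⁺/Co²⁺) − E°(Na⁺/Na).
So E°(Co³⁺/Co²⁺) = E°cell + E°(Na⁺/Na) = +4.530 + (-2.71) = +1.82 V.

+1.82 V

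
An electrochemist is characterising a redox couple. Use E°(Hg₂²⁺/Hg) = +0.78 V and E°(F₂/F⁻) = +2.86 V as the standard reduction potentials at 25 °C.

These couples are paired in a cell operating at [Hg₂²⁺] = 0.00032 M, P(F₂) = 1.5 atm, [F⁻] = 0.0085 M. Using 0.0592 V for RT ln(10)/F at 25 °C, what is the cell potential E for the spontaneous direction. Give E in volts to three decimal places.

+2.311 V

F₂/F⁻ is the cathode (higher E°), Hg₂²⁺/Hg the anode: E°cell = +2.86 − (+0.78) = +2.08 V, n = 2.
Overall: F₂(g) + 2 Hg(l) → 2 F⁻(aq) + Hg₂²⁺(aq)
Q = [F⁻]^2·[Hg₂²⁺] / (P(F₂)); log Q = -7.812.
E = E° − (0.0592/n) log Q = +2.08 − (0.0592/2)(-7.812) = +2.311 V.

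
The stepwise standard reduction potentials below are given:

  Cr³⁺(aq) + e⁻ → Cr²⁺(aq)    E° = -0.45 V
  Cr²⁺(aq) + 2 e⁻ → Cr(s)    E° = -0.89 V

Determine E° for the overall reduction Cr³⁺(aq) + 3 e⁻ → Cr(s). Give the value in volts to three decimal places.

Since ΔG° = −nFE° is additive over sequential reductions, n₃E°₃ = n₁E°₁ + n₂E°₂.
E°₃ = (1×-0.45 + 2×-0.89) / 3 = (-2.230) / 3 = -0.743 V.

-0.743 V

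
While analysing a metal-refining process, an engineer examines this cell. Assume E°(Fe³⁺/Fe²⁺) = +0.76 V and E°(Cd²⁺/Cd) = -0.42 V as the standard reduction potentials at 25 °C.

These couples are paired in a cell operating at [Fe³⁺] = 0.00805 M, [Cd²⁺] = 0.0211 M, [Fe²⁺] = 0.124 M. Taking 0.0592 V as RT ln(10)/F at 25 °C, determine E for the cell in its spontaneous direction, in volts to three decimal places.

Fe³⁺/Fe²⁺ is the cathode (higher E°), Cd²⁺/Cd the anode: E°cell = +0.76 − (-0.42) = +1.18 V, n = 2.
Overall: 2 Fe³⁺(aq) + Cd(s) → 2 Fe²⁺(aq) + Cd²⁺(aq)
Q = [Fe²⁺]^2·[Cd²⁺] / ([Fe³⁺]^2); log Q = 0.700.
E = E° − (0.0592/n) log Q = +1.18 − (0.0592/2)(0.700) = +1.159 V.

+1.159 V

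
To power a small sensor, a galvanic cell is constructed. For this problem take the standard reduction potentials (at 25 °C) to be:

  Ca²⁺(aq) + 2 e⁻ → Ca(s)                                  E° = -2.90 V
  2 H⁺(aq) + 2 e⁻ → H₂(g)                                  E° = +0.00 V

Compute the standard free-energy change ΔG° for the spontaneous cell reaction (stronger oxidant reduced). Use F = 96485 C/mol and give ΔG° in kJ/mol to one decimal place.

-559.6 kJ/mol

H⁺/H₂ (E° = +0.00 V) is the cathode; Ca²⁺/Ca (E° = -2.90 V) is the anode, so E°cell = +2.90 V.
Balancing electrons gives n = 2 (lcm of 2 and 2).
ΔG° = −nFE° = −(2)(96485)(+2.90) = -559,613 J = -559.6 kJ/mol.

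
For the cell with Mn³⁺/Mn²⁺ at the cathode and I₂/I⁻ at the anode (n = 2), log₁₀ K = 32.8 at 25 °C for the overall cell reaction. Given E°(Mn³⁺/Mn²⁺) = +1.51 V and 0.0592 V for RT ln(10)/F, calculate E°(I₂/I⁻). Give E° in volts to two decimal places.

E°cell = (0.0592/n)·log K = (0.0592/2)(32.8) = +0.971 V.
Since Mn³⁺/Mn²⁺ is the cathode and I₂/I⁻ the anode, E°cell = E°(Mn³⁺/Mn²⁺) − E°(I₂/I⁻).
So E°(I₂/I⁻) = E°(Mn³⁺/Mn²⁺) − E°cell = (+1.51) − (+0.971) = +0.54 V.

+0.54 V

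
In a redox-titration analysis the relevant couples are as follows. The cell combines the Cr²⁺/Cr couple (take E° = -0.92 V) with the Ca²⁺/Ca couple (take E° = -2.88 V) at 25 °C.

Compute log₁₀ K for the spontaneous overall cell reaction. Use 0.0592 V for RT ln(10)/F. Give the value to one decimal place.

Cathode: Cr²⁺/Cr; anode: Ca²⁺/Ca. E°cell = +1.96 V, n = 2.
log K = nE°cell / 0.0592 = (2)(+1.96) / 0.0592 = 66.2.

66.2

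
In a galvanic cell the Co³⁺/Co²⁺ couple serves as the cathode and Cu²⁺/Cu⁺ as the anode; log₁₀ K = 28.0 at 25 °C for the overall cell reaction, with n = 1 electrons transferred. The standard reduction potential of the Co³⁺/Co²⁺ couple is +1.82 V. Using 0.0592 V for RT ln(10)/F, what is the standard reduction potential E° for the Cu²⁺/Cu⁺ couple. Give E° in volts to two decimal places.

E°cell = (0.0592/n)·log K = (0.0592/1)(28.0) = +1.658 V.
Since Co³⁺/Co²⁺ is the cathode and Cu²⁺/Cu⁺ the anode, E°cell = E°(Co³⁺/Co²⁺) − E°(Cu²⁺/Cu⁺).
So E°(Cu²⁺/Cu⁺) = E°(Co³⁺/Co²⁺) − E°cell = (+1.82) − (+1.658) = +0.16 V.

+0.16 V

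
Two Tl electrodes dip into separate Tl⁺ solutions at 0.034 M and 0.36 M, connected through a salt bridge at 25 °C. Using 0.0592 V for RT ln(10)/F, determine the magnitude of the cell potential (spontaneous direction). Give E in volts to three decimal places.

+0.061 V

For a concentration cell E°cell = 0. The 0.36 M side is the cathode (reduction is favoured where [Tl⁺] is higher).
With n = 1, E = −(0.0592/1) log([Tl⁺]ₐₙ/[Tl⁺]꜀ₐₜ) = −(0.0592/1) log(0.034/0.36) = −(0.0592/1)(-1.025) = +0.061 V.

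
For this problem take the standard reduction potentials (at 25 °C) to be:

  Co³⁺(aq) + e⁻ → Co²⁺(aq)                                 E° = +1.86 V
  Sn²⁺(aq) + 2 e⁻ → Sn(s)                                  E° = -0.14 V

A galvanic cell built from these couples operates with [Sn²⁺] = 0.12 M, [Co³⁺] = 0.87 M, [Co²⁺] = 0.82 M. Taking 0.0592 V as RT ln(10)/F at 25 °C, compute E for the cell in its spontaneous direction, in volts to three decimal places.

+2.029 V

Co³⁺/Co²⁺ is the cathode (higher E°), Sn²⁺/Sn the anode: E°cell = +1.86 − (-0.14) = +2.00 V, n = 2.
Overall: 2 Co³⁺(aq) + Sn(s) → 2 Co²⁺(aq) + Sn²⁺(aq)
Q = [Co²⁺]^2·[Sn²⁺] / ([Co³⁺]^2); log Q = -0.972.
E = E° − (0.0592/n) log Q = +2.00 − (0.0592/2)(-0.972) = +2.029 V.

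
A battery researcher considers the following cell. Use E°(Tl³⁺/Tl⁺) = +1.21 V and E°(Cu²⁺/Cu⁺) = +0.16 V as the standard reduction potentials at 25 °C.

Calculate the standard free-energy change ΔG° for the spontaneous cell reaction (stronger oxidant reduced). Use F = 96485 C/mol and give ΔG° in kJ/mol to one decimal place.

Tl³⁺/Tl⁺ (E° = +1.21 V) is the cathode; Cu²⁺/Cu⁺ (E° = +0.16 V) is the anode, so E°cell = +1.05 V.
Balancing electrons gives n = 2 (lcm of 2 and 1).
ΔG° = −nFE° = −(2)(96485)(+1.05) = -202,618 J = -202.6 kJ/mol.

-202.6 kJ/mol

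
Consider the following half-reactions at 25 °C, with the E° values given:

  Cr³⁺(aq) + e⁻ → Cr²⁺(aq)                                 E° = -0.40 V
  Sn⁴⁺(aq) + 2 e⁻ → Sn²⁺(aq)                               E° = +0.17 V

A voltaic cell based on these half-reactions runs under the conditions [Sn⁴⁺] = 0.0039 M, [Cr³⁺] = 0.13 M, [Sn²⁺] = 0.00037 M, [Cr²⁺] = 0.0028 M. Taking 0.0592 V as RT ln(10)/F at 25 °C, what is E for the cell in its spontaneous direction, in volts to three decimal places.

+0.502 V

Sn⁴⁺/Sn²⁺ is the cathode (higher E°), Cr³⁺/Cr²⁺ the anode: E°cell = +0.17 − (-0.40) = +0.57 V, n = 2.
Overall: Sn⁴⁺(aq) + 2 Cr²⁺(aq) → Sn²⁺(aq) + 2 Cr³⁺(aq)
Q = [Sn²⁺]·[Cr³⁺]^2 / ([Sn⁴⁺]·[Cr²⁺]^2); log Q = 2.311.
E = E° − (0.0592/n) log Q = +0.57 − (0.0592/2)(2.311) = +0.502 V.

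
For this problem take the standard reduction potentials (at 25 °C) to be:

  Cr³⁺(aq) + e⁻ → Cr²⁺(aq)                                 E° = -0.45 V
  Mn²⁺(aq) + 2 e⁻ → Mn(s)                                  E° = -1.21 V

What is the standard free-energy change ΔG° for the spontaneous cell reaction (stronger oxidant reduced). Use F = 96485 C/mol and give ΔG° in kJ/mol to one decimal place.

Cr³⁺/Cr²⁺ (E° = -0.45 V) is the cathode; Mn²⁺/Mn (E° = -1.21 V) is the anode, so E°cell = +0.76 V.
Balancing electrons gives n = 2 (lcm of 1 and 2).
ΔG° = −nFE° = −(2)(96485)(+0.76) = -146,657 J = -146.7 kJ/mol.

-146.7 kJ/mol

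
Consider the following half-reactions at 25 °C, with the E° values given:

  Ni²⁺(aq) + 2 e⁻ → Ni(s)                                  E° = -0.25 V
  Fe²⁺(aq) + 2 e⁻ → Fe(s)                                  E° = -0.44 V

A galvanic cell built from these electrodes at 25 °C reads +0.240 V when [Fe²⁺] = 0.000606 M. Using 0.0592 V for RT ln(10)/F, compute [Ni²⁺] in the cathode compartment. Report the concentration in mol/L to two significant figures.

Ni²⁺/Ni is the cathode, Fe²⁺/Fe the anode: E°cell = +0.19 V, n = 2.
Overall reaction: Ni²⁺(aq) + Fe(s) → Ni(s) + Fe²⁺(aq); Q = [Fe²⁺]^1/[Ni²⁺]^1.
From E = E° − (0.0592/n) log Q: log Q = (E° − E)·n/0.0592 = (+0.19 − (+0.240))·2/0.0592 = -1.6892.
So 1·log[Ni²⁺] = 1·log(0.000606) − log Q = -3.2175 − (-1.6892) = -1.5283; [Ni²⁺] = 10^(-1.5283) ≈ 0.030 M.

0.030 M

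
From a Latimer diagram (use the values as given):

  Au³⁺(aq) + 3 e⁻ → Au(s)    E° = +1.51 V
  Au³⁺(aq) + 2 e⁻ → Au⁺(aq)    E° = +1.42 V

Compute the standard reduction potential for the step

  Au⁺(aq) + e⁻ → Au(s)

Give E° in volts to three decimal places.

+1.690 V

Sequential free energies add, so n₃E°₃ = n₁E°₁ + n₂E°₂.
With n₃ = 3, and the known step contributing 2×(+1.42) V, the unknown satisfies 1·E° = 3×(+1.51) − 2×(+1.42) = +1.690.
E° = +1.690 / 1 = +1.690 V.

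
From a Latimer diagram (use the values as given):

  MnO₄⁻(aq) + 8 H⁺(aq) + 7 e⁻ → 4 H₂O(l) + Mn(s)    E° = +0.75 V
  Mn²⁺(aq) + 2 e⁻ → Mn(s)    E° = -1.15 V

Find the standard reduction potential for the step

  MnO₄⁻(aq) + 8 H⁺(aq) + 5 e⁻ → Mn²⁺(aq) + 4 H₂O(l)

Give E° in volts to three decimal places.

+1.510 V

Sequential free energies add, so n₃E°₃ = n₁E°₁ + n₂E°₂.
With n₃ = 7, and the known step contributing 2×(-1.15) V, the unknown satisfies 5·E° = 7×(+0.75) − 2×(-1.15) = +7.550.
E° = +7.550 / 5 = +1.510 V.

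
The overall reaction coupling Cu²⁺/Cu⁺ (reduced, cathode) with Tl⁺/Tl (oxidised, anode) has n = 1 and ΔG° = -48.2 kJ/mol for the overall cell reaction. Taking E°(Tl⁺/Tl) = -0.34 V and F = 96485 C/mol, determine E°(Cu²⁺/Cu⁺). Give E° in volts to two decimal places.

+0.16 V

E°cell = −ΔG°/(nF) = −(-48.2×10³)/((1)(96485)) = +0.500 V.
Since Cu²⁺/Cu⁺ is the cathode and Tl⁺/Tl the anode, E°cell = E°(Cu²⁺/Cu⁺) − E°(Tl⁺/Tl).
So E°(Cu²⁺/Cu⁺) = E°cell + E°(Tl⁺/Tl) = +0.500 + (-0.34) = +0.16 V.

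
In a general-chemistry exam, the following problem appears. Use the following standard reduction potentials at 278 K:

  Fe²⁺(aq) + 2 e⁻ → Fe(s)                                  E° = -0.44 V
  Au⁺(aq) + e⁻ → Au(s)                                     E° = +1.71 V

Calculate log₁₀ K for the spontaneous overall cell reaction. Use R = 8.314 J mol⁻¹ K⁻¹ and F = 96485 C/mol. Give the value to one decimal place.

Cathode: Au⁺/Au; anode: Fe²⁺/Fe. E°cell = (+1.71) − (-0.44) = +2.15 V, with n = 2.
ΔG° = −nFE° = −RT ln K, so ln K = nFE°/(RT) = (2)(96485)(+2.15) / ((8.314)(278)) = 179.504.
log₁₀ K = 179.504 / ln 10 = 78.0.

78.0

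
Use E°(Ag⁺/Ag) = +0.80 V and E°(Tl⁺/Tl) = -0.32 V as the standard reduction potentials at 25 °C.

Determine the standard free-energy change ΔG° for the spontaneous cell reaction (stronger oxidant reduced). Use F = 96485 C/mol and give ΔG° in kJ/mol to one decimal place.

-108.1 kJ/mol

Ag⁺/Ag (E° = +0.80 V) is the cathode; Tl⁺/Tl (E° = -0.32 V) is the anode, so E°cell = +1.12 V.
Balancing electrons gives n = 1 (lcm of 1 and 1).
ΔG° = −nFE° = −(1)(96485)(+1.12) = -108,063 J = -108.1 kJ/mol.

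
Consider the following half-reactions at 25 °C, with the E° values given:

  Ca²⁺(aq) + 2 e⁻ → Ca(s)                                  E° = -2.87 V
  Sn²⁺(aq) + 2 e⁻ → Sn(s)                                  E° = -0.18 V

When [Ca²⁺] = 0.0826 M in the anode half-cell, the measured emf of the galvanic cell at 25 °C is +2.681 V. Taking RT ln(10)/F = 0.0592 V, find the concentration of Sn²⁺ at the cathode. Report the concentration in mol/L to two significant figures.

Sn²⁺/Sn is the cathode, Ca²⁺/Ca the anode: E°cell = +2.69 V, n = 2.
Overall reaction: Sn²⁺(aq) + Ca(s) → Sn(s) + Ca²⁺(aq); Q = [Ca²⁺]^1/[Sn²⁺]^1.
From E = E° − (0.0592/n) log Q: log Q = (E° − E)·n/0.0592 = (+2.69 − (+2.681))·2/0.0592 = 0.3041.
So 1·log[Sn²⁺] = 1·log(0.0826) − log Q = -1.0830 − (0.3041) = -1.3871; [Sn²⁺] = 10^(-1.3871) ≈ 0.041 M.

0.041 M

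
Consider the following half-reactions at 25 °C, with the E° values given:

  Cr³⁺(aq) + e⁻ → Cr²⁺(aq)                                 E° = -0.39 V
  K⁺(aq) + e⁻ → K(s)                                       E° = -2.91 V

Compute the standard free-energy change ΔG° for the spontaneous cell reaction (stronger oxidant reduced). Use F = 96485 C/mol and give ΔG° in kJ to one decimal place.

-243.1 kJ

Cr³⁺/Cr²⁺ (E° = -0.39 V) is the cathode; K⁺/K (E° = -2.91 V) is the anode, so E°cell = +2.52 V.
Balancing electrons gives n = 1 (lcm of 1 and 1).
ΔG° = −nFE° = −(1)(96485)(+2.52) = -243,142 J = -243.1 kJ.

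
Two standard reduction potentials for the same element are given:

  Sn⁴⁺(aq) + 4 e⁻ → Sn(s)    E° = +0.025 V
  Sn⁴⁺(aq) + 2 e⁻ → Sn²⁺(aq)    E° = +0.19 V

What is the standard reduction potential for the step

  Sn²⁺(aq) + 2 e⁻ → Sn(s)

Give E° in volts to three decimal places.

-0.140 V

Sequential free energies add, so n₃E°₃ = n₁E°₁ + n₂E°₂.
With n₃ = 4, and the known step contributing 2×(+0.19) V, the unknown satisfies 2·E° = 4×(+0.025) − 2×(+0.19) = -0.280.
E° = -0.280 / 2 = -0.140 V.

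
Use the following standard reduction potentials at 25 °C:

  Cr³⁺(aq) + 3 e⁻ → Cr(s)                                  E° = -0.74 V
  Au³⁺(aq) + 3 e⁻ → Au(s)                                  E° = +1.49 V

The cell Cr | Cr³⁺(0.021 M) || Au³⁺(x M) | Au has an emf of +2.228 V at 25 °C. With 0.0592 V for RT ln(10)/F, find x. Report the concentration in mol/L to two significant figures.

Au³⁺/Au is the cathode, Cr³⁺/Cr the anode: E°cell = +2.23 V, n = 3.
Overall reaction: Au³⁺(aq) + Cr(s) → Au(s) + Cr³⁺(aq); Q = [Cr³⁺]^1/[Au³⁺]^1.
From E = E° − (0.0592/n) log Q: log Q = (E° − E)·n/0.0592 = (+2.23 − (+2.228))·3/0.0592 = 0.1014.
So 1·log[Au³⁺] = 1·log(0.021) − log Q = -1.6778 − (0.1014) = -1.7792; [Au³⁺] = 10^(-1.7792) ≈ 0.017 M.

0.017 M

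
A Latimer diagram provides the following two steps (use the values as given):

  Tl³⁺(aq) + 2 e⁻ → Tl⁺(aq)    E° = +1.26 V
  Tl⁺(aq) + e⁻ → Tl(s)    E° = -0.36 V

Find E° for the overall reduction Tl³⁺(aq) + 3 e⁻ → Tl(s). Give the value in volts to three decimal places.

+0.720 V

Adding the free-energy changes (−nFE°) of the two steps gives −n₃FE°₃ = −n₁FE°₁ − n₂FE°₂.
E°₃ = (2×+1.26 + 1×-0.36) / 3 = (+2.160) / 3 = +0.720 V.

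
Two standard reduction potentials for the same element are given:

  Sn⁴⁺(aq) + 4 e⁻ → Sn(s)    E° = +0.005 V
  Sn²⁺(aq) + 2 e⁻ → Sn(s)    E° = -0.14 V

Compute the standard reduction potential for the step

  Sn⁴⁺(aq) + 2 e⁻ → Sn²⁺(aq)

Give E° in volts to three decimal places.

Sequential free energies add, so n₃E°₃ = n₁E°₁ + n₂E°₂.
With n₃ = 4, and the known step contributing 2×(-0.14) V, the unknown satisfies 2·E° = 4×(+0.005) − 2×(-0.14) = +0.300.
E° = +0.300 / 2 = +0.150 V.

+0.150 V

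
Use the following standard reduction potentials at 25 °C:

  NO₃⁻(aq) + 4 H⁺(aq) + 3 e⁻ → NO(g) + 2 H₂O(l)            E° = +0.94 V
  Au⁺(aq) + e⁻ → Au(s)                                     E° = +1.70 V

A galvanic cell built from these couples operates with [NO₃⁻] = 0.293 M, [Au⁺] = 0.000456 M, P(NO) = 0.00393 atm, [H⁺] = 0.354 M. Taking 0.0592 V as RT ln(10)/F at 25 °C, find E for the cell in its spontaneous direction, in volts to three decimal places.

+0.561 V

Au⁺/Au is the cathode (higher E°), NO₃⁻/NO the anode: E°cell = +1.70 − (+0.94) = +0.76 V, n = 3.
Overall: 3 Au⁺(aq) + NO(g) + 2 H₂O(l) → 3 Au(s) + NO₃⁻(aq) + 4 H⁺(aq)
Q = [NO₃⁻]·[H⁺]^4 / ([Au⁺]^3·P(NO)); log Q = 10.092.
E = E° − (0.0592/n) log Q = +0.76 − (0.0592/3)(10.092) = +0.561 V.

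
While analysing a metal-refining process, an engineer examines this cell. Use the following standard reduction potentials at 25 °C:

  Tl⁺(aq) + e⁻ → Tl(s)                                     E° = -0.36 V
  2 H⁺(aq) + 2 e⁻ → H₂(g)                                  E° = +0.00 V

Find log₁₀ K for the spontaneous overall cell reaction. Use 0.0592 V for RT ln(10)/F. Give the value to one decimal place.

Cathode: H⁺/H₂; anode: Tl⁺/Tl. E°cell = +0.36 V, n = 2.
log K = nE°cell / 0.0592 = (2)(+0.36) / 0.0592 = 12.2.

12.2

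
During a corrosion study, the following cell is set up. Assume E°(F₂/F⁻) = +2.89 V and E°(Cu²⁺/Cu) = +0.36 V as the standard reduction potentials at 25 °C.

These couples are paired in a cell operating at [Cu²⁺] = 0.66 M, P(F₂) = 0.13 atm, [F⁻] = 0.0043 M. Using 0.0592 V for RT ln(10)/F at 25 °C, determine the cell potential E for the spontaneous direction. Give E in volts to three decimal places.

+2.649 V

F₂/F⁻ is the cathode (higher E°), Cu²⁺/Cu the anode: E°cell = +2.89 − (+0.36) = +2.53 V, n = 2.
Overall: F₂(g) + Cu(s) → 2 F⁻(aq) + Cu²⁺(aq)
Q = [F⁻]^2·[Cu²⁺] / (P(F₂)); log Q = -4.027.
E = E° − (0.0592/n) log Q = +2.53 − (0.0592/2)(-4.027) = +2.649 V.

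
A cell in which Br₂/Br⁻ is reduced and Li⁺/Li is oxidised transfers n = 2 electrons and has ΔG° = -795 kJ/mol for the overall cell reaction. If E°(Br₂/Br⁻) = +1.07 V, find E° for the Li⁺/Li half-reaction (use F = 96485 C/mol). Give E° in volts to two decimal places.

-3.05 V

E°cell = −ΔG°/(nF) = −(-795×10³)/((2)(96485)) = +4.120 V.
Since Br₂/Br⁻ is the cathode and Li⁺/Li the anode, E°cell = E°(Br₂/Br⁻) − E°(Li⁺/Li).
So E°(Li⁺/Li) = E°(Br₂/Br⁻) − E°cell = (+1.07) − (+4.120) = -3.05 V.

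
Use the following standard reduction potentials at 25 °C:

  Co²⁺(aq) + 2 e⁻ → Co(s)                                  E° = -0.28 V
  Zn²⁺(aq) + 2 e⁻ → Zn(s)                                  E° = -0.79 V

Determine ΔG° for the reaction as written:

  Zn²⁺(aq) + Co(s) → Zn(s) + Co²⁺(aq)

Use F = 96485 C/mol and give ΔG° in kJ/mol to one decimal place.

+98.4 kJ/mol

As written, Zn²⁺/Zn is reduced (cathode) and Co²⁺/Co is oxidised (anode), so E°cell = (-0.79) − (-0.28) = -0.51 V.
Balancing electrons gives n = 2.
ΔG° = −nFE° = −(2)(96485)(-0.51) = 98,415 J = +98.4 kJ/mol.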